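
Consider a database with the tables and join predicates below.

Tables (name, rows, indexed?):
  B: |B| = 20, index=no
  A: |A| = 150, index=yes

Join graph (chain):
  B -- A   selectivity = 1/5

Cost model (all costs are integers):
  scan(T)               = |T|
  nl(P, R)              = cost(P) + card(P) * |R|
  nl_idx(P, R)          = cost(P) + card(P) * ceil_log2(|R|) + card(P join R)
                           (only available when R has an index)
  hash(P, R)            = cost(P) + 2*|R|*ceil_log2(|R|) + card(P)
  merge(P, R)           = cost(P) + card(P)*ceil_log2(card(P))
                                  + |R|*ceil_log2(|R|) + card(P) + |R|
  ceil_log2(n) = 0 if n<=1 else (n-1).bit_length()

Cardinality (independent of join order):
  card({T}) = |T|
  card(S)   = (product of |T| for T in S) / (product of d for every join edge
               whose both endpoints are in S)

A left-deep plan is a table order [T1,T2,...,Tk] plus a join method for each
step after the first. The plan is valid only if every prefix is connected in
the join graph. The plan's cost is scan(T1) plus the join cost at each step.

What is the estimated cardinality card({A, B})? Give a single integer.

Tables in S: A(150), B(20)
Edges inside S: B-A(d=5)
numerator = 150 * 20 = 3000
denominator = 5 = 5
card(S) = 3000 / 5 = 600

600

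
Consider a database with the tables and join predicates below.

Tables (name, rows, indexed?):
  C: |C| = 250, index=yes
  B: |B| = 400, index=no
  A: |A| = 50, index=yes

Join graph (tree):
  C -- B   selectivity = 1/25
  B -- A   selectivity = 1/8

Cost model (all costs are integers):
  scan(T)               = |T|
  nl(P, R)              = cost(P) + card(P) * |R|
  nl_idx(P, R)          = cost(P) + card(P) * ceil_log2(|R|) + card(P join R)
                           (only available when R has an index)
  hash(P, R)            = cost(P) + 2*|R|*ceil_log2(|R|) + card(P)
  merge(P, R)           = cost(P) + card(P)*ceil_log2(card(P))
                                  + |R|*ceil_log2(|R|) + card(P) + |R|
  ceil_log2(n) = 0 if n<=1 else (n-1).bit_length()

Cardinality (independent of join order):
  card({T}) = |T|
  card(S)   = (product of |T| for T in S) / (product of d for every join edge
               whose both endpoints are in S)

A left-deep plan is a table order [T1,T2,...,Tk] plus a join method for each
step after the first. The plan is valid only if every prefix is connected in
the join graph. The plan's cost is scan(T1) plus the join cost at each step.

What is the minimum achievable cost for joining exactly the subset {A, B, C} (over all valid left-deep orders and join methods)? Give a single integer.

Selinger DP over subsets of {A,B,C}:
  {C}: scan cost=250, card=250
  {B}: scan cost=400, card=400
  {A}: scan cost=50, card=50
  {BC}: card=4000; try (C,hash)→4800, (B,merge)→6500, (C,merge)→6650, (C,nl_idx)→7600, (B,hash)→7700, (B,nl)→100250 …(+1); best=4800 via (C,hash)
  {AB}: card=2500; try (A,hash)→1400, (B,merge)→4400, (A,merge)→4750, (A,nl_idx)→5300, (B,hash)→7300, (B,nl)→20050 …(+1); best=1400 via (A,hash)
  {ABC}: card=25000; try (C,hash)→7900, (A,hash)→9400, (C,merge)→36150, (C,nl_idx)→46400, (A,nl_idx)→53800, (A,merge)→57150 …(+2); best=7900 via (C,hash)

7900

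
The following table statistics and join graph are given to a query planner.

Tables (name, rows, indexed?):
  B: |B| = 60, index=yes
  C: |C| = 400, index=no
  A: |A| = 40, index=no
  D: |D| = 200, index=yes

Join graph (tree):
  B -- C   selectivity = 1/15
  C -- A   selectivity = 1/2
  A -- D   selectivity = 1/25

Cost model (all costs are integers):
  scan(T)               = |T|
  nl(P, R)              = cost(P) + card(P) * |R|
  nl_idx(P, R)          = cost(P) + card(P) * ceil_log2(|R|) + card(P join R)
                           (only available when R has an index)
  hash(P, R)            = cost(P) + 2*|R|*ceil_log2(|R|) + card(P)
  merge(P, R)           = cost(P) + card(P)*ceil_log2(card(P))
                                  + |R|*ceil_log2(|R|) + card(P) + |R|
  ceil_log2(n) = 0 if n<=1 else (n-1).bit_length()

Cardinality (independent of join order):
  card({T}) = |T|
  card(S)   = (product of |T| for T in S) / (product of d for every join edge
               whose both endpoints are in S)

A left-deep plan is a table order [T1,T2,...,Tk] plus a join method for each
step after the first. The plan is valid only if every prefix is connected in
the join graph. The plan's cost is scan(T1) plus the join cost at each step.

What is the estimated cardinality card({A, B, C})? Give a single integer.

Tables in S: A(40), B(60), C(400)
Edges inside S: B-C(d=15), C-A(d=2)
numerator = 40 * 60 * 400 = 960000
denominator = 15 * 2 = 30
card(S) = 960000 / 30 = 32000

32000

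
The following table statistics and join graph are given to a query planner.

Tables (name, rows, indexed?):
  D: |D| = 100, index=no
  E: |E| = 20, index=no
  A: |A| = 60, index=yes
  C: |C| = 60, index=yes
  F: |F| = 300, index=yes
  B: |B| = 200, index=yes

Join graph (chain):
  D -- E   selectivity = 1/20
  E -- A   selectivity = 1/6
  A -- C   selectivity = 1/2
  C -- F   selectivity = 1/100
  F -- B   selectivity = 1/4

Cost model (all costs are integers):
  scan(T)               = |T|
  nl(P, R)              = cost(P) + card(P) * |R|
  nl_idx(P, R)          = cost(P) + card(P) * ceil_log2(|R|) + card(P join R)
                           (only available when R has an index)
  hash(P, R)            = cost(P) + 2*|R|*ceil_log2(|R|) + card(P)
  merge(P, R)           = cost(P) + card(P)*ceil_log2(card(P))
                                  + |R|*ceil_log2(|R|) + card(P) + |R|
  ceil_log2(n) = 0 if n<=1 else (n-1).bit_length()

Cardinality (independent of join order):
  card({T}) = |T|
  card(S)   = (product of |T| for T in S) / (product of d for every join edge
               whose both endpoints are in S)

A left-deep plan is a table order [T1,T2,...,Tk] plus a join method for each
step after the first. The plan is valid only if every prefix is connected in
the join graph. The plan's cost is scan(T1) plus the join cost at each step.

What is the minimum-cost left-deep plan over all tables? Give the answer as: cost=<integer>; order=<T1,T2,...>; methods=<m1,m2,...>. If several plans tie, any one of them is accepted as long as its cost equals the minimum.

Selinger DP (subsets sized 1..n):
  {D}: scan cost=100, card=100
  {E}: scan cost=20, card=20
  {A}: scan cost=60, card=60
  {C}: scan cost=60, card=60
  {F}: scan cost=300, card=300
  {B}: scan cost=200, card=200
  {DE}: card=100; try (E,hash)→400, (D,merge)→940, (E,merge)→1020, (D,hash)→1440, (D,nl)→2020, (E,nl)→2100; best=400 via (E,hash)
  {AE}: card=200; try (E,hash)→320, (A,nl_idx)→340, (A,merge)→560, (E,merge)→600, (A,hash)→760, (A,nl)→1220 …(+1); best=320 via (E,hash)
  {AC}: card=1800; try (C,hash)→840, (A,hash)→840, (C,merge)→900, (A,merge)→900, (C,nl_idx)→2220, (A,nl_idx)→2220 …(+2); best=840 via (C,hash)
  {CF}: card=180; try (F,nl_idx)→780, (C,hash)→1320, (C,nl_idx)→2280, (F,merge)→3480, (C,merge)→3720, (F,hash)→5520 …(+2); best=780 via (F,nl_idx)
  {BF}: card=15000; try (B,hash)→3800, (F,merge)→5000, (B,merge)→5100, (F,hash)→5800, (F,nl_idx)→17000, (B,nl_idx)→17700 …(+2); best=3800 via (B,hash)
  {ADE}: card=1000; try (A,hash)→1220, (A,merge)→1620, (D,hash)→1920, (A,nl_idx)→2000, (D,merge)→2920, (A,nl)→6400 …(+1); best=1220 via (A,hash)
  {ACE}: card=6000; try (C,hash)→1240, (C,merge)→2540, (E,hash)→2840, (C,nl_idx)→7520, (C,nl)→12320, (E,merge)→22560 …(+1); best=1240 via (C,hash)
  {ACF}: card=5400; try (A,hash)→1680, (A,merge)→2820, (A,nl_idx)→7260, (F,hash)→8040, (A,nl)→11580, (F,nl_idx)→22440 …(+2); best=1680 via (A,hash)
  {BCF}: card=9000; try (B,hash)→4160, (B,merge)→4200, (B,nl_idx)→11220, (C,hash)→19520, (B,nl)→36780, (C,nl_idx)→102800 …(+2); best=4160 via (B,hash)
  {ACDE}: card=30000; try (C,hash)→2940, (D,hash)→8640, (C,merge)→12640, (C,nl_idx)→37220, (C,nl)→61220, (D,merge)→86040 …(+1); best=2940 via (C,hash)
  {ACEF}: card=18000; try (E,hash)→7280, (F,hash)→12640, (F,nl_idx)→73240, (E,merge)→77400, (F,merge)→88240, (E,nl)→109680 …(+1); best=7280 via (E,hash)
  {ABCF}: card=270000; try (B,hash)→10280, (A,hash)→13880, (B,merge)→79080, (A,merge)→139580, (B,nl_idx)→314880, (A,nl_idx)→328160 …(+2); best=10280 via (B,hash)
  {ACDEF}: card=90000; try (D,hash)→26680, (F,hash)→38340, (D,merge)→296080, (F,nl_idx)→362940, (F,merge)→485940, (D,nl)→1807280 …(+1); best=26680 via (D,hash)
  {ABCEF}: card=900000; try (B,hash)→28480, (E,hash)→280480, (B,merge)→297080, (B,nl_idx)→1051280, (B,nl)→3607280, (E,nl)→5410280 …(+1); best=28480 via (B,hash)
  {ABCDEF}: card=4500000; try (B,hash)→119880, (D,hash)→929880, (B,merge)→1648480, (B,nl_idx)→5246680, (B,nl)→18026680, (D,merge)→18929280 …(+1); best=119880 via (B,hash)

cost=119880; order=C,F,A,E,D,B; methods=nl_idx,hash,hash,hash,hash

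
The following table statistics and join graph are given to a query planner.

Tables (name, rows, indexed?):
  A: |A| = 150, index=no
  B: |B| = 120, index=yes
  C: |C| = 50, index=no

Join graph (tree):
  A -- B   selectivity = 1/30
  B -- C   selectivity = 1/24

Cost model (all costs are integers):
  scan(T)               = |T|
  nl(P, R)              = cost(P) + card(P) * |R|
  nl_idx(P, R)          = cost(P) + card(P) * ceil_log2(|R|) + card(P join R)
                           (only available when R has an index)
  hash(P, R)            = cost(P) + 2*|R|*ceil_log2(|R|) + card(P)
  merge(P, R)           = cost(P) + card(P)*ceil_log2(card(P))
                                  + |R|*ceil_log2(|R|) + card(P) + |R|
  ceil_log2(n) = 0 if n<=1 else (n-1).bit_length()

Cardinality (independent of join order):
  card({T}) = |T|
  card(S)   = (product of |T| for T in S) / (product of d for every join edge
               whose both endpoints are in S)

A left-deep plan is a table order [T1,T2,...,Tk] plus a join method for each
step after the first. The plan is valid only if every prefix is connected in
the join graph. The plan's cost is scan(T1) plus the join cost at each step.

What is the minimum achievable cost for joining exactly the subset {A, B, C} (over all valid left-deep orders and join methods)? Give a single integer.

3000

Selinger DP over subsets of {A,B,C}:
  {A}: scan cost=150, card=150
  {B}: scan cost=120, card=120
  {C}: scan cost=50, card=50
  {AB}: card=600; try (B,nl_idx)→1800, (B,hash)→1980, (A,merge)→2430, (B,merge)→2460, (A,hash)→2640, (A,nl)→18120 …(+1); best=1800 via (B,nl_idx)
  {BC}: card=250; try (B,nl_idx)→650, (C,hash)→840, (B,merge)→1360, (C,merge)→1430, (B,hash)→1780, (B,nl)→6050 …(+1); best=650 via (B,nl_idx)
  {ABC}: card=1250; try (C,hash)→3000, (A,hash)→3300, (A,merge)→4250, (C,merge)→8750, (C,nl)→31800, (A,nl)→38150; best=3000 via (C,hash)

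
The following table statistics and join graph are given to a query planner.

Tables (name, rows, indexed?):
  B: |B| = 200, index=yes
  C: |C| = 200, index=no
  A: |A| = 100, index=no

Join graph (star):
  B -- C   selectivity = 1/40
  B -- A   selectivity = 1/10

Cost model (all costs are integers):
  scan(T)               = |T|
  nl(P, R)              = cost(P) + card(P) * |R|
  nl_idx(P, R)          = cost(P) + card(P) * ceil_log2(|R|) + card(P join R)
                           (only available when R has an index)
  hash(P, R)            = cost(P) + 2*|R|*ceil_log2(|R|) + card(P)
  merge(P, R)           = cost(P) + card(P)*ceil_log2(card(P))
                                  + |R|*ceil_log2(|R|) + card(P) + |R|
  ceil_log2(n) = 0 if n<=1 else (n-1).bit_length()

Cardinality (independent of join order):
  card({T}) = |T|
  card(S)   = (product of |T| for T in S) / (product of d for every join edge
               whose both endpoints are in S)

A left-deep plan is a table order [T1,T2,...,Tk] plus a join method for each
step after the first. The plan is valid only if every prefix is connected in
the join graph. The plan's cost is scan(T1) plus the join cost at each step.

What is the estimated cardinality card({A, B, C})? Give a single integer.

Tables in S: A(100), B(200), C(200)
Edges inside S: B-C(d=40), B-A(d=10)
numerator = 100 * 200 * 200 = 4000000
denominator = 40 * 10 = 400
card(S) = 4000000 / 400 = 10000

10000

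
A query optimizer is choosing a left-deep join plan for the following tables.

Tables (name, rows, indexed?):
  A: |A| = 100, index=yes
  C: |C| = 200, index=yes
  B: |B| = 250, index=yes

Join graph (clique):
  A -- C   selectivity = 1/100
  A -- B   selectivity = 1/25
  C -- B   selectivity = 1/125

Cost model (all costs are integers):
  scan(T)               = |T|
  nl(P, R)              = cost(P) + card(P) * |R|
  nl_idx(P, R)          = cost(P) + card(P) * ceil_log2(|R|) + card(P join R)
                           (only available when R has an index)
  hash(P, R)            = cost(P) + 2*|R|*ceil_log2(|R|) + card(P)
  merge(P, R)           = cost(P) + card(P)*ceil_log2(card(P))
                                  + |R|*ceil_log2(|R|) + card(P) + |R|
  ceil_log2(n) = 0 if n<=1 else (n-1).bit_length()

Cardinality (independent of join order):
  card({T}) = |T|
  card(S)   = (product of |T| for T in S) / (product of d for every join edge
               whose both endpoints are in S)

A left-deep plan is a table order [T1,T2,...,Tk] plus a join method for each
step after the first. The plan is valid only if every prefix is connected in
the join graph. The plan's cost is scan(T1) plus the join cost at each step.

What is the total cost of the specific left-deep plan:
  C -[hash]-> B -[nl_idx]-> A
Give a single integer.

7216

step 1: scan C: cost=200, card=200
step 2: join B via hash
    card(P join B) = 200*250/(125) = 400
    cost = 200 + 2*250*8 + 200 = 4400
step 3: join A via nl_idx
    card(P join A) = 400*100/(100*25) = 16
    cost = 4400 + 400*7 + 16 = 7216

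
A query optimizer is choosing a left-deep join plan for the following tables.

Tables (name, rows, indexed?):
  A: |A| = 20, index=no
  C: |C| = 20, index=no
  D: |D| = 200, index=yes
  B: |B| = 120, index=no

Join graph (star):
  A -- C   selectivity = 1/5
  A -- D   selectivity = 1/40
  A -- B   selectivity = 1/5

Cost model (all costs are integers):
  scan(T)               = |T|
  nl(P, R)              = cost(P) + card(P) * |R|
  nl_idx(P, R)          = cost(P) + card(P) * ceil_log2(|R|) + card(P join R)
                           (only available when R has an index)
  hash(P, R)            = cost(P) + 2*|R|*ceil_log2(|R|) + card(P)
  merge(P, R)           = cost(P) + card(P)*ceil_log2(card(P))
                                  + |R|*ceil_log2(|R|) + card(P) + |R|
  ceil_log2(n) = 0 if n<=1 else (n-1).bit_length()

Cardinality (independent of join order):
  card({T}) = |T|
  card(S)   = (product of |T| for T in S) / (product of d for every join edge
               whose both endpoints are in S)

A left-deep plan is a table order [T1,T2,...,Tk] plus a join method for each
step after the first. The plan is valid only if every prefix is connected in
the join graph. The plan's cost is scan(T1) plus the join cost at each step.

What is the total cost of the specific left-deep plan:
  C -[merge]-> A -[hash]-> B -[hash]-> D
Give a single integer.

7140

step 1: scan C: cost=20, card=20
step 2: join A via merge
    card(P join A) = 20*20/(5) = 80
    cost = 20 + 20*5 + 20*5 + 20 + 20 = 260
step 3: join B via hash
    card(P join B) = 80*120/(5) = 1920
    cost = 260 + 2*120*7 + 80 = 2020
step 4: join D via hash
    card(P join D) = 1920*200/(40) = 9600
    cost = 2020 + 2*200*8 + 1920 = 7140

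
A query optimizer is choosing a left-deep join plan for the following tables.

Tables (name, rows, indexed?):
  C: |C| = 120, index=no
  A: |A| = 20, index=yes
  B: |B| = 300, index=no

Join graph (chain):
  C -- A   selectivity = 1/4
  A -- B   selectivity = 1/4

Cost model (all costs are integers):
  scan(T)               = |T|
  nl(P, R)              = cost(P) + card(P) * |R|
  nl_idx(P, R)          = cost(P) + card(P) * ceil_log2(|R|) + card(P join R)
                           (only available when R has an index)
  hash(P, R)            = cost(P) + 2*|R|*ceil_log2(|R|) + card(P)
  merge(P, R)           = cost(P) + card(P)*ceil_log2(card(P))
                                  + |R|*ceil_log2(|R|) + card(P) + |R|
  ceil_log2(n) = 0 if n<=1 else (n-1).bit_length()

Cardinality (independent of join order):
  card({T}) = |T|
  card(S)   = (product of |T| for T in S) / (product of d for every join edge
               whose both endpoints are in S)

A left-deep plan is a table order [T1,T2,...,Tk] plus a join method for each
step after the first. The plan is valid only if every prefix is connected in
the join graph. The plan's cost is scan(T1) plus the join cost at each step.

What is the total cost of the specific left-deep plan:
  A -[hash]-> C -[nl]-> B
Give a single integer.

step 1: scan A: cost=20, card=20
step 2: join C via hash
    card(P join C) = 20*120/(4) = 600
    cost = 20 + 2*120*7 + 20 = 1720
step 3: join B via nl
    card(P join B) = 600*300/(4) = 45000
    cost = 1720 + 600*300 = 181720

181720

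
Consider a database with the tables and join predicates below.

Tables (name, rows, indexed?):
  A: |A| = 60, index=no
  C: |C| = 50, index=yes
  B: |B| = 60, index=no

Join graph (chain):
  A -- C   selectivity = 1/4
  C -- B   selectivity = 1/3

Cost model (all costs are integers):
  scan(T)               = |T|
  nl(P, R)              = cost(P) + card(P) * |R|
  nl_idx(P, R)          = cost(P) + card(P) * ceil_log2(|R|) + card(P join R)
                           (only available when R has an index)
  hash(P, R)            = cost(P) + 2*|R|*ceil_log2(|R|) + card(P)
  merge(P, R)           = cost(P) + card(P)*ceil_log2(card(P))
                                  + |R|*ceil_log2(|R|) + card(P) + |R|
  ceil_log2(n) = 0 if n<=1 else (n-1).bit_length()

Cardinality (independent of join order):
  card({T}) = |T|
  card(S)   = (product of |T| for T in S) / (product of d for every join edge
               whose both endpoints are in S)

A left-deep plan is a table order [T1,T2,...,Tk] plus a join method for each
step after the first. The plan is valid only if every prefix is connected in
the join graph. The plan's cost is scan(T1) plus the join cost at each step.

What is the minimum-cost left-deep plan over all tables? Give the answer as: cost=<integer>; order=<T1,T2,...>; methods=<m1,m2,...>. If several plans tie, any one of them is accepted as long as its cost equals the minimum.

Selinger DP (subsets sized 1..n):
  {A}: scan cost=60, card=60
  {C}: scan cost=50, card=50
  {B}: scan cost=60, card=60
  {AC}: card=750; try (C,hash)→720, (A,hash)→820, (A,merge)→820, (C,merge)→830, (C,nl_idx)→1170, (A,nl)→3050 …(+1); best=720 via (C,hash)
  {BC}: card=1000; try (C,hash)→720, (B,hash)→820, (B,merge)→820, (C,merge)→830, (C,nl_idx)→1420, (B,nl)→3050 …(+1); best=720 via (C,hash)
  {ABC}: card=15000; try (B,hash)→2190, (A,hash)→2440, (B,merge)→9390, (A,merge)→12140, (B,nl)→45720, (A,nl)→60720; best=2190 via (B,hash)

cost=2190; order=A,C,B; methods=hash,hash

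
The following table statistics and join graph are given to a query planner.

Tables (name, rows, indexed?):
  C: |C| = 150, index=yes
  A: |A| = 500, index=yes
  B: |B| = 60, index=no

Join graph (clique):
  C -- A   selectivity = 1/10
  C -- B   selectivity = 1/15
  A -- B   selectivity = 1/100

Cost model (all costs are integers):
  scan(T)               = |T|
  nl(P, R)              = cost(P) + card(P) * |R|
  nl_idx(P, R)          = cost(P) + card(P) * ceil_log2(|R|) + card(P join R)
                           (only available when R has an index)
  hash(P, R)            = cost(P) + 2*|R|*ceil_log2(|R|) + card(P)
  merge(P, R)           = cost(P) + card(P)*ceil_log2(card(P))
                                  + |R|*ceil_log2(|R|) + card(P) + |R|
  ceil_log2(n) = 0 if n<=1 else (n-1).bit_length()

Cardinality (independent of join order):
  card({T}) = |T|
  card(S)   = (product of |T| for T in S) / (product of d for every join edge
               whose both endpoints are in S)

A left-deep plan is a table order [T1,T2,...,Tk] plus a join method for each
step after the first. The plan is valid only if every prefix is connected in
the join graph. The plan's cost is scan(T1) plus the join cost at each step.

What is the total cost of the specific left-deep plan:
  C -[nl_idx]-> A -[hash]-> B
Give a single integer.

17220

step 1: scan C: cost=150, card=150
step 2: join A via nl_idx
    card(P join A) = 150*500/(10) = 7500
    cost = 150 + 150*9 + 7500 = 9000
step 3: join B via hash
    card(P join B) = 7500*60/(15*100) = 300
    cost = 9000 + 2*60*6 + 7500 = 17220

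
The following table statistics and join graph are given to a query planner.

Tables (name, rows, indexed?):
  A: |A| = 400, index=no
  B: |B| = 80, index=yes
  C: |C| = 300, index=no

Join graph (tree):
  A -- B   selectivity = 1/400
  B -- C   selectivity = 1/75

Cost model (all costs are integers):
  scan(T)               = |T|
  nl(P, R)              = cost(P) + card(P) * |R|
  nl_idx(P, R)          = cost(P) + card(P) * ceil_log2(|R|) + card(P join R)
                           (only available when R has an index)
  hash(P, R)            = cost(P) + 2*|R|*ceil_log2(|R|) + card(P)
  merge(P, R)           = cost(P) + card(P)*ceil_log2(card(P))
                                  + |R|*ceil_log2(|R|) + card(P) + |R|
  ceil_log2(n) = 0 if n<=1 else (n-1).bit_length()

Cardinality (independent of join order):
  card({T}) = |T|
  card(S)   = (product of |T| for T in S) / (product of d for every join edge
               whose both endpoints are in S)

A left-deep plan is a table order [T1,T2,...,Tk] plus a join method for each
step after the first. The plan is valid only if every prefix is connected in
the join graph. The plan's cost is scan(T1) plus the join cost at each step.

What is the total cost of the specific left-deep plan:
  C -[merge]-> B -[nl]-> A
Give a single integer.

131940

step 1: scan C: cost=300, card=300
step 2: join B via merge
    card(P join B) = 300*80/(75) = 320
    cost = 300 + 300*9 + 80*7 + 300 + 80 = 3940
step 3: join A via nl
    card(P join A) = 320*400/(400) = 320
    cost = 3940 + 320*400 = 131940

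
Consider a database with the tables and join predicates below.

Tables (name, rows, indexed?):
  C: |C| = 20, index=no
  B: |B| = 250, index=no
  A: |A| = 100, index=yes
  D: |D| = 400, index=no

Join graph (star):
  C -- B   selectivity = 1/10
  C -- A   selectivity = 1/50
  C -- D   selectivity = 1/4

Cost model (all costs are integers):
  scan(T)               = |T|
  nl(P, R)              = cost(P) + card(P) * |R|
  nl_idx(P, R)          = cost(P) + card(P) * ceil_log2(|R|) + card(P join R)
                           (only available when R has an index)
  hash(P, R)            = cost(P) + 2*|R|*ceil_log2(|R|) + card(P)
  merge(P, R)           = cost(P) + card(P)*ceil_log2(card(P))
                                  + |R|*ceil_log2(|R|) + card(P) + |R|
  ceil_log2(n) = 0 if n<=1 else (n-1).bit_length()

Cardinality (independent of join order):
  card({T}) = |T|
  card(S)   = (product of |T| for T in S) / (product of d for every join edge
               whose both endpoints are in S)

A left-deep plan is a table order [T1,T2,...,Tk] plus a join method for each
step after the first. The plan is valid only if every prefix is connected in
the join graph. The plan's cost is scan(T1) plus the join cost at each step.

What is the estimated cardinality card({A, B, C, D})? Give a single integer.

Tables in S: A(100), B(250), C(20), D(400)
Edges inside S: C-B(d=10), C-A(d=50), C-D(d=4)
numerator = 100 * 250 * 20 * 400 = 200000000
denominator = 10 * 50 * 4 = 2000
card(S) = 200000000 / 2000 = 100000

100000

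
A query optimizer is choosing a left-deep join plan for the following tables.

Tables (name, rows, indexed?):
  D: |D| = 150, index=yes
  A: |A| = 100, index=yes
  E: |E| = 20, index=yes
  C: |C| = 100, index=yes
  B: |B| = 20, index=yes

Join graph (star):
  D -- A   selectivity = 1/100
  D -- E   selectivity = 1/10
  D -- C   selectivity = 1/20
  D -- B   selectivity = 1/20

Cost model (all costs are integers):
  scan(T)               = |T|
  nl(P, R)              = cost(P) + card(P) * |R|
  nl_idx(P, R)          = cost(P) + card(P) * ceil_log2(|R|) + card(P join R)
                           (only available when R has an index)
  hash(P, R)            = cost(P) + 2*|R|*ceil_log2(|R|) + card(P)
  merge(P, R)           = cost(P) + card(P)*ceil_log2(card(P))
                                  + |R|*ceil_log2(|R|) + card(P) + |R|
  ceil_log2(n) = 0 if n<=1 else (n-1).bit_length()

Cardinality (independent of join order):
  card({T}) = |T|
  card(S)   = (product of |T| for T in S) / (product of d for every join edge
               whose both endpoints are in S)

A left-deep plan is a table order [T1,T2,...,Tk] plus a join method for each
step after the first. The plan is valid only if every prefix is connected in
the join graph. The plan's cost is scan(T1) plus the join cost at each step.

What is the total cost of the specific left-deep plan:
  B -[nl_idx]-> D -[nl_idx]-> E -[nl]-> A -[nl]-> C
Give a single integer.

step 1: scan B: cost=20, card=20
step 2: join D via nl_idx
    card(P join D) = 20*150/(20) = 150
    cost = 20 + 20*8 + 150 = 330
step 3: join E via nl_idx
    card(P join E) = 150*20/(10) = 300
    cost = 330 + 150*5 + 300 = 1380
step 4: join A via nl
    card(P join A) = 300*100/(100) = 300
    cost = 1380 + 300*100 = 31380
step 5: join C via nl
    card(P join C) = 300*100/(20) = 1500
    cost = 31380 + 300*100 = 61380

61380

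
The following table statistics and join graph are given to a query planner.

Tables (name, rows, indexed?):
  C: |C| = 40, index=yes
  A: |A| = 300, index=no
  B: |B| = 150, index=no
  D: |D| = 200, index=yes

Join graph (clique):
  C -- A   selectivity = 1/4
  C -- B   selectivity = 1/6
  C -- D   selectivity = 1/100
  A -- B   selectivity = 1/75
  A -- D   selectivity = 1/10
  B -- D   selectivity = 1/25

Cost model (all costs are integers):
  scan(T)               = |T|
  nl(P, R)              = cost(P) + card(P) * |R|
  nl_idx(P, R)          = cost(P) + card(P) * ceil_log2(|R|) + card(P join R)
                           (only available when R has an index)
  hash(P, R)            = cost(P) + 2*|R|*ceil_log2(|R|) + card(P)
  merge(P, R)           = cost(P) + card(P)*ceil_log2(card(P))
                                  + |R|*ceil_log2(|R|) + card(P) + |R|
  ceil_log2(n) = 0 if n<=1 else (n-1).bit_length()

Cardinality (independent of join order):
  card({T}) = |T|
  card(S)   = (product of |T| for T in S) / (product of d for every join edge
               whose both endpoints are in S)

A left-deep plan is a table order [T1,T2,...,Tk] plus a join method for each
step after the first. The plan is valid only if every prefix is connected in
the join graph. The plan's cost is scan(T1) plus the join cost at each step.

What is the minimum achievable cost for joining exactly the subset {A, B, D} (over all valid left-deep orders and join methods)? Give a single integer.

6800

Selinger DP over subsets of {A,B,D}:
  {A}: scan cost=300, card=300
  {B}: scan cost=150, card=150
  {D}: scan cost=200, card=200
  {AB}: card=600; try (B,hash)→3000, (A,merge)→4500, (B,merge)→4650, (A,hash)→5700, (A,nl)→45150, (B,nl)→45300; best=3000 via (B,hash)
  {AD}: card=6000; try (D,hash)→3800, (A,merge)→5000, (D,merge)→5100, (A,hash)→5800, (D,nl_idx)→8700, (A,nl)→60200 …(+1); best=3800 via (D,hash)
  {BD}: card=1200; try (D,nl_idx)→2550, (B,hash)→2800, (D,merge)→3300, (B,merge)→3350, (D,hash)→3500, (D,nl)→30150 …(+1); best=2550 via (D,nl_idx)
  {ABD}: card=480; try (D,hash)→6800, (D,nl_idx)→8280, (A,hash)→9150, (D,merge)→11400, (B,hash)→12200, (A,merge)→19950 …(+4); best=6800 via (D,hash)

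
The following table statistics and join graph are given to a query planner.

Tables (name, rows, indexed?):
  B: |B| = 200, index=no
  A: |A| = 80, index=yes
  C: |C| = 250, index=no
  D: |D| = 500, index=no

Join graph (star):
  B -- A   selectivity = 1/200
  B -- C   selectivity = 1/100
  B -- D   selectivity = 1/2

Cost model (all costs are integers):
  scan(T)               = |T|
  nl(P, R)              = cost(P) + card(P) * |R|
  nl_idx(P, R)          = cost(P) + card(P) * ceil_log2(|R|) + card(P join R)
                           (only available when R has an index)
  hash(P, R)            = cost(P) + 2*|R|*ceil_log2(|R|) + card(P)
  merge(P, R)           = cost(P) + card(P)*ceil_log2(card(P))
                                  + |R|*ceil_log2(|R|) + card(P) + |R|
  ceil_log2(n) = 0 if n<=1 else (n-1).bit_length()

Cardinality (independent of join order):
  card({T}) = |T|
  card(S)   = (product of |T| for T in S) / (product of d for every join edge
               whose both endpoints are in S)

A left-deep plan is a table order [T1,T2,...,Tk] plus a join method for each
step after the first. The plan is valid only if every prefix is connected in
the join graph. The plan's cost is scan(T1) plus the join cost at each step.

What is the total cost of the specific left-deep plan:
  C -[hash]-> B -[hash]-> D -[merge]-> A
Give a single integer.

2263840

step 1: scan C: cost=250, card=250
step 2: join B via hash
    card(P join B) = 250*200/(100) = 500
    cost = 250 + 2*200*8 + 250 = 3700
step 3: join D via hash
    card(P join D) = 500*500/(2) = 125000
    cost = 3700 + 2*500*9 + 500 = 13200
step 4: join A via merge
    card(P join A) = 125000*80/(200) = 50000
    cost = 13200 + 125000*17 + 80*7 + 125000 + 80 = 2263840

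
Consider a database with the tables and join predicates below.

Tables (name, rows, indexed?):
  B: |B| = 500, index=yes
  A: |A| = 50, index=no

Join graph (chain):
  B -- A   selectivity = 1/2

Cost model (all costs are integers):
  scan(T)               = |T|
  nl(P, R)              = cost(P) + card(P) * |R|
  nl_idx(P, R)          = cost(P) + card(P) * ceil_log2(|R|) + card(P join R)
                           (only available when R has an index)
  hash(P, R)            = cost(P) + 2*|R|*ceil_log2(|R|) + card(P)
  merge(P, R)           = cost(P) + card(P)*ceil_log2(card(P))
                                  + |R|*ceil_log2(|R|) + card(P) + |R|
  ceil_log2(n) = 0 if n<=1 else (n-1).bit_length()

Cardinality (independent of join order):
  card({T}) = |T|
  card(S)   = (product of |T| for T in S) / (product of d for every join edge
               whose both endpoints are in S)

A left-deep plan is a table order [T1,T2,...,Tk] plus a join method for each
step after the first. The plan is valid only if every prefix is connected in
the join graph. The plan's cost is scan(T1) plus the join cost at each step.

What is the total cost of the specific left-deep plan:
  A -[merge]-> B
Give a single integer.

5400

step 1: scan A: cost=50, card=50
step 2: join B via merge
    card(P join B) = 50*500/(2) = 12500
    cost = 50 + 50*6 + 500*9 + 50 + 500 = 5400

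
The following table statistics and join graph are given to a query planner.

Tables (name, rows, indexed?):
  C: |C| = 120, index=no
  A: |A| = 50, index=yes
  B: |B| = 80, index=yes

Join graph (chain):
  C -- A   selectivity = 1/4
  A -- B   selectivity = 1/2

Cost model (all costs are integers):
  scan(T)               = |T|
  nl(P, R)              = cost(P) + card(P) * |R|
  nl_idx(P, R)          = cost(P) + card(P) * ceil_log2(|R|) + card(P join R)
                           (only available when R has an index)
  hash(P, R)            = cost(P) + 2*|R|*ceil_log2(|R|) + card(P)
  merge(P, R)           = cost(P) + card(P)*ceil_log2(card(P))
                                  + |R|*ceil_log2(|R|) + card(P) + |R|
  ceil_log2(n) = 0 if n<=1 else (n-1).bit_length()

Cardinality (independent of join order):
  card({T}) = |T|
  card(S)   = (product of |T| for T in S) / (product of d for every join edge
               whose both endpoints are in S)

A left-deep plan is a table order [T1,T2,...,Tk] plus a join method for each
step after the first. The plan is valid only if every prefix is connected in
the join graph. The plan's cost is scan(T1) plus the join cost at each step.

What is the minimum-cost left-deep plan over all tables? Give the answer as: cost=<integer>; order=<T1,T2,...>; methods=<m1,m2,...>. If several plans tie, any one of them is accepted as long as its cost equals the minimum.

cost=3460; order=C,A,B; methods=hash,hash

Selinger DP (subsets sized 1..n):
  {C}: scan cost=120, card=120
  {A}: scan cost=50, card=50
  {B}: scan cost=80, card=80
  {AC}: card=1500; try (A,hash)→840, (C,merge)→1360, (A,merge)→1430, (C,hash)→1780, (A,nl_idx)→2340, (C,nl)→6050 …(+1); best=840 via (A,hash)
  {AB}: card=2000; try (A,hash)→760, (B,merge)→1040, (A,merge)→1070, (B,hash)→1220, (B,nl_idx)→2400, (A,nl_idx)→2560 …(+2); best=760 via (A,hash)
  {ABC}: card=60000; try (B,hash)→3460, (C,hash)→4440, (B,merge)→19480, (C,merge)→25720, (B,nl_idx)→71340, (B,nl)→120840 …(+1); best=3460 via (B,hash)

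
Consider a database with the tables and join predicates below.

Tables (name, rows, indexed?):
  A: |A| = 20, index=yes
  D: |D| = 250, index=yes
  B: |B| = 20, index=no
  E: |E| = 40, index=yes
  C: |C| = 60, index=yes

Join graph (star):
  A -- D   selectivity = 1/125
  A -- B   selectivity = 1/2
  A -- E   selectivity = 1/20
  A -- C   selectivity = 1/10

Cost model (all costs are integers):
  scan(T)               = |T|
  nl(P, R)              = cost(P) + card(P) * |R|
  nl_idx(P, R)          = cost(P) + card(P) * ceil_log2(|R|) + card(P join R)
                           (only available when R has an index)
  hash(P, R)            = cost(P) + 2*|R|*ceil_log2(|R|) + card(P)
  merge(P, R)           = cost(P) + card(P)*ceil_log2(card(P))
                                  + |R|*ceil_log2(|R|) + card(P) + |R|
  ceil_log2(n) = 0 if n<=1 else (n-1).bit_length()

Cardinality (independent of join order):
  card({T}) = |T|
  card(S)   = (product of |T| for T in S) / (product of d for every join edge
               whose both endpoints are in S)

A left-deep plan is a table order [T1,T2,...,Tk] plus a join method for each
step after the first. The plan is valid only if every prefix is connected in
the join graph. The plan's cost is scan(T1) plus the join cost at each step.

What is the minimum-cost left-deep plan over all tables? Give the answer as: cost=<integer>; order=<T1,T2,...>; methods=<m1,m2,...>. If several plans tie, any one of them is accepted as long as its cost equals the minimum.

cost=2020; order=A,D,E,C,B; methods=nl_idx,nl_idx,hash,hash

Selinger DP (subsets sized 1..n):
  {A}: scan cost=20, card=20
  {D}: scan cost=250, card=250
  {B}: scan cost=20, card=20
  {E}: scan cost=40, card=40
  {C}: scan cost=60, card=60
  {AD}: card=40; try (D,nl_idx)→220, (A,hash)→700, (A,nl_idx)→1540, (D,merge)→2390, (A,merge)→2620, (D,hash)→4040 …(+2); best=220 via (D,nl_idx)
  {AB}: card=200; try (B,hash)→240, (A,hash)→240, (B,merge)→260, (A,merge)→260, (A,nl_idx)→320, (B,nl)→420 …(+1); best=240 via (B,hash)
  {AE}: card=40; try (E,nl_idx)→180, (A,hash)→280, (A,nl_idx)→280, (E,merge)→420, (A,merge)→440, (E,hash)→520 …(+2); best=180 via (E,nl_idx)
  {AC}: card=120; try (C,nl_idx)→260, (A,hash)→320, (A,nl_idx)→480, (C,merge)→560, (A,merge)→600, (C,hash)→760 …(+2); best=260 via (C,nl_idx)
  {ABD}: card=400; try (B,hash)→460, (B,merge)→620, (B,nl)→1020, (D,nl_idx)→2240, (D,merge)→4290, (D,hash)→4440 …(+1); best=460 via (B,hash)
  {ADE}: card=80; try (E,nl_idx)→540, (D,nl_idx)→580, (E,hash)→740, (E,merge)→780, (E,nl)→1820, (D,merge)→2710 …(+2); best=540 via (E,nl_idx)
  {ACD}: card=240; try (C,nl_idx)→700, (C,merge)→920, (C,hash)→980, (D,nl_idx)→1460, (C,nl)→2620, (D,merge)→3470 …(+2); best=700 via (C,nl_idx)
  {ABE}: card=400; try (B,hash)→420, (B,merge)→580, (E,hash)→920, (B,nl)→980, (E,nl_idx)→1840, (E,merge)→2320 …(+1); best=420 via (B,hash)
  {ABC}: card=1200; try (B,hash)→580, (C,hash)→1160, (B,merge)→1340, (C,merge)→2460, (C,nl_idx)→2640, (B,nl)→2660 …(+1); best=580 via (B,hash)
  {ACE}: card=240; try (C,nl_idx)→660, (E,hash)→860, (C,merge)→880, (C,hash)→940, (E,nl_idx)→1220, (E,merge)→1500 …(+2); best=660 via (C,nl_idx)
  {ABDE}: card=800; try (B,hash)→820, (B,merge)→1300, (E,hash)→1340, (B,nl)→2140, (E,nl_idx)→3660, (D,nl_idx)→4420 …(+5); best=820 via (B,hash)
  {ABCD}: card=2400; try (B,hash)→1140, (C,hash)→1580, (B,merge)→2980, (C,merge)→4880, (C,nl_idx)→5260, (B,nl)→5500 …(+5); best=1140 via (B,hash)
  {ACDE}: card=480; try (C,hash)→1340, (E,hash)→1420, (C,nl_idx)→1500, (C,merge)→1600, (E,nl_idx)→2620, (D,nl_idx)→3060 …(+6); best=1340 via (C,hash)
  {ABCE}: card=2400; try (B,hash)→1100, (C,hash)→1540, (E,hash)→2260, (B,merge)→2940, (C,merge)→4840, (C,nl_idx)→5220 …(+5); best=1100 via (B,hash)
  {ABCDE}: card=4800; try (B,hash)→2020, (C,hash)→2340, (E,hash)→4020, (B,merge)→6260, (D,hash)→7500, (C,merge)→10040 …(+9); best=2020 via (B,hash)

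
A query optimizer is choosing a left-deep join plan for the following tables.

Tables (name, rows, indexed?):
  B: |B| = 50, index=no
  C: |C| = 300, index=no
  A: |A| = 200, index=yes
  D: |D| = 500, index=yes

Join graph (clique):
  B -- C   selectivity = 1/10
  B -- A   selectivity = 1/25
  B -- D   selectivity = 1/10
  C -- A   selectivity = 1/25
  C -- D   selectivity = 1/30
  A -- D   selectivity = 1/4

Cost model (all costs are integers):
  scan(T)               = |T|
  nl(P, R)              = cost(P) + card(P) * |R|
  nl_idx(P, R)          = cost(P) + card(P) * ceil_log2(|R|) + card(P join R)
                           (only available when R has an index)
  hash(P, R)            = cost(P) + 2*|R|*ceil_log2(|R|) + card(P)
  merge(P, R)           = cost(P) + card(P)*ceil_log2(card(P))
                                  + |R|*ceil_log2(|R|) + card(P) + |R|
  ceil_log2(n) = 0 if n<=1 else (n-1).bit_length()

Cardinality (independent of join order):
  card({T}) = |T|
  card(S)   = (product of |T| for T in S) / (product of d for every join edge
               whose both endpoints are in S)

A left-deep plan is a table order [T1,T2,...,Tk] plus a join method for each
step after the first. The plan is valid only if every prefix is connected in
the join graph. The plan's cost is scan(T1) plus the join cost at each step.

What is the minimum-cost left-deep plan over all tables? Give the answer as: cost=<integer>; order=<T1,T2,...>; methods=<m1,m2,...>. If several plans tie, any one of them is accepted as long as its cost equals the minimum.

Selinger DP (subsets sized 1..n):
  {B}: scan cost=50, card=50
  {C}: scan cost=300, card=300
  {A}: scan cost=200, card=200
  {D}: scan cost=500, card=500
  {BC}: card=1500; try (B,hash)→1200, (C,merge)→3400, (B,merge)→3650, (C,hash)→5500, (C,nl)→15050, (B,nl)→15300; best=1200 via (B,hash)
  {AB}: card=400; try (A,nl_idx)→850, (B,hash)→1000, (A,merge)→2200, (B,merge)→2350, (A,hash)→3300, (A,nl)→10050 …(+1); best=850 via (A,nl_idx)
  {BD}: card=2500; try (B,hash)→1600, (D,nl_idx)→3000, (D,merge)→5400, (B,merge)→5850, (D,hash)→9100, (D,nl)→25050 …(+1); best=1600 via (B,hash)
  {AC}: card=2400; try (A,hash)→3800, (C,merge)→5000, (A,merge)→5100, (A,nl_idx)→5100, (C,hash)→5800, (C,nl)→60200 …(+1); best=3800 via (A,hash)
  {CD}: card=5000; try (C,hash)→6400, (D,nl_idx)→8000, (D,merge)→8300, (C,merge)→8500, (D,hash)→9600, (D,nl)→150300 …(+1); best=6400 via (C,hash)
  {AD}: card=25000; try (A,hash)→4200, (D,merge)→7000, (A,merge)→7300, (D,hash)→9400, (D,nl_idx)→27000, (A,nl_idx)→29500 …(+2); best=4200 via (A,hash)
  {ABC}: card=480; try (A,hash)→5900, (C,hash)→6650, (B,hash)→6800, (C,merge)→7850, (A,nl_idx)→13680, (A,merge)→21000 …(+4); best=5900 via (A,hash)
  {BCD}: card=2500; try (C,hash)→9500, (D,hash)→11700, (B,hash)→12000, (D,nl_idx)→17200, (D,merge)→24200, (C,merge)→37100 …(+4); best=9500 via (C,hash)
  {ABD}: card=5000; try (A,hash)→7300, (D,nl_idx)→9450, (D,merge)→9850, (D,hash)→10250, (A,nl_idx)→26600, (B,hash)→29800 …(+5); best=7300 via (A,hash)
  {ACD}: card=10000; try (A,hash)→14600, (D,hash)→15200, (C,hash)→34600, (D,nl_idx)→35400, (D,merge)→40000, (A,nl_idx)→56400 …(+5); best=14600 via (A,hash)
  {ABCD}: card=200; try (D,nl_idx)→10420, (A,hash)→15200, (D,hash)→15380, (D,merge)→15700, (C,hash)→17700, (B,hash)→25200 …(+8); best=10420 via (D,nl_idx)

cost=10420; order=C,B,A,D; methods=hash,hash,nl_idx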